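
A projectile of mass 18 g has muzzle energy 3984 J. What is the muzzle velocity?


v = sqrt(2*E/m) = sqrt(2*3984/0.018) = 665.3 m/s

665.3 m/s


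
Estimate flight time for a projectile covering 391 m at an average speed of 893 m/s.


t = d/v = 391/893 = 0.4378 s

0.4378 s


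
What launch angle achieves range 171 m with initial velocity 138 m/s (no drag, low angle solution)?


sin(2*theta) = R*g/v0^2 = 171*9.81/138^2 = 0.088086, theta = arcsin(0.088086)/2 = 2.527°

2.527 degrees


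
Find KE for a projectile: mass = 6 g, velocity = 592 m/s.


E = 0.5*m*v^2 = 0.5*0.006*592^2 = 1051 J

1051 J


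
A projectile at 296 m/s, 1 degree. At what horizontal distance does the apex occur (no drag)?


R = v0^2*sin(2*theta)/g = 296^2*sin(2*1°)/9.81 = 311.698 m
apex_dist = R/2 = 311.698/2 = 155.8 m

155.8 m


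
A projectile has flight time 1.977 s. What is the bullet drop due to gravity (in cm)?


drop = 0.5*g*t^2 = 0.5*9.81*1.977^2 = 19.1713 m ≈ 1917 cm

1917 cm


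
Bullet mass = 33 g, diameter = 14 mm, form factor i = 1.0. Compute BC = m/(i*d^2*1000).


BC = m/(i*d^2*1000) = 33/(1.0 * 14^2 * 1000) = 0.0001684

0.0001684


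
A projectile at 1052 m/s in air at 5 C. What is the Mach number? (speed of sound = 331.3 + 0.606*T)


a = 331.3 + 0.606*(5) = 334.33 m/s
M = v/a = 1052/334.33 = 3.147

3.147


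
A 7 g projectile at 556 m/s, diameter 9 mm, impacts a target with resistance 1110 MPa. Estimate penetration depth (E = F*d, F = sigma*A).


A = pi*(d/2)^2 = pi*(9/2)^2 = 63.6173 mm^2
E = 0.5*m*v^2 = 0.5*0.007*556^2 = 1081.98 J
depth = E/(sigma*A) = 1081.98 J / (1110 MPa * 63.6173 mm^2) = 1081.98/(1110 * 63.6173) m = 0.0153222 m ≈ 15.32 mm

15.32 mm


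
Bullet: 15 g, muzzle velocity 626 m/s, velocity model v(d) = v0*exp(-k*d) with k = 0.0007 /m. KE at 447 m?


v = v0*exp(-k*d) = 626*exp(-0.0007*447) = 457.808 m/s
E = 0.5*m*v^2 = 0.5*0.015*457.808^2 = 1572 J

1572 J


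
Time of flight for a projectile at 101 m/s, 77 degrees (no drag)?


T = 2*v0*sin(theta)/g = 2*101*sin(77°)/9.81 = 20.06 s

20.06 s


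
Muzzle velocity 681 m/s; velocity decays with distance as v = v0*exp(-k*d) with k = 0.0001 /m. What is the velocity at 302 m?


v = v0*exp(-k*d) = 681*exp(-0.0001*302) = 660.7 m/s

660.7 m/s


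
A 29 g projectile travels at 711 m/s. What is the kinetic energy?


E = 0.5*m*v^2 = 0.5*0.029*711^2 = 7330 J

7330 J


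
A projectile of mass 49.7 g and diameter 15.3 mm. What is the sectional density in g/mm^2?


SD = m/d^2 = 49.7/15.3^2 = 0.2123 g/mm^2

0.2123 g/mm^2


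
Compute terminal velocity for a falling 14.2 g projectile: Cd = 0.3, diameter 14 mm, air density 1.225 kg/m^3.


A = pi*(d/2)^2 = pi*(14/2000)^2 = 1.53938e-04 m^2
vt = sqrt(2mg/(Cd*rho*A)) = sqrt(2*0.0142*9.81/(0.3 * 1.225 * 1.53938e-04)) = 70.18 m/s

70.18 m/s


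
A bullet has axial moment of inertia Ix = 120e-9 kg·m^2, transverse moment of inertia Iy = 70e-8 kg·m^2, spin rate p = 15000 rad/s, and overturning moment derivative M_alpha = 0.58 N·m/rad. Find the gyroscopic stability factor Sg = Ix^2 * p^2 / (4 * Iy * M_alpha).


Sg = Ix^2 * p^2 / (4 * Iy * M_alpha) = (120e-9)^2 * 15000^2 / (4 * 70e-8 * 0.58) = 1.995

1.995


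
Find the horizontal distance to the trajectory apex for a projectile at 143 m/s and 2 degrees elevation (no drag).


R = v0^2*sin(2*theta)/g = 143^2*sin(2*2°)/9.81 = 145.408 m
apex_dist = R/2 = 145.408/2 = 72.7 m

72.7 m


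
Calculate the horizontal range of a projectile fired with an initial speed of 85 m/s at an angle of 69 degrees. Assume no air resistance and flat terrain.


R = v0^2 * sin(2*theta) / g = 85^2 * sin(2*69°) / 9.81 = 492.8 m

492.8 m


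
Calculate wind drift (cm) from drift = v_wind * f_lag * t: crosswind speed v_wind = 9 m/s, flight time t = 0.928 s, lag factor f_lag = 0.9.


drift = v_wind * lag * t = 9 * 0.9 * 0.928 = 7.5168 m ≈ 751.7 cm

751.7 cm


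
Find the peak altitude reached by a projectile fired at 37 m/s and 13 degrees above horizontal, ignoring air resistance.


H = (v0*sin(theta))^2 / (2g) = (37*sin(13°))^2 / (2*9.81) = 3.531 m

3.531 m


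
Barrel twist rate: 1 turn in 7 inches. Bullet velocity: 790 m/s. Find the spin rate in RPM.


twist_m = 7*0.0254 = 0.1778 m
spin = v/twist = 790/0.1778 = 4443.195 rev/s
RPM = spin*60 = 4443.195*60 ≈ 266592 RPM

266592 RPM


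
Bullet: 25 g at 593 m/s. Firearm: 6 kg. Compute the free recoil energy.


v_r = m_p*v_p/m_gun = 0.025*593/6 = 2.47083 m/s, E_r = 0.5*m_gun*v_r^2 = 0.5*6*2.47083^2 = 18.32 J

18.32 J


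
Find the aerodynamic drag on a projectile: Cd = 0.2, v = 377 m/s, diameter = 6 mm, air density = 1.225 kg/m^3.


A = pi*(d/2)^2 = pi*(6/2000)^2 = 2.82743e-05 m^2
Fd = 0.5*Cd*rho*A*v^2 = 0.5*0.2*1.225*2.82743e-05*377^2 = 0.4923 N

0.4923 N


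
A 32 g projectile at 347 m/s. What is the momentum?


p = m*v = 0.032*347 = 11.1 kg·m/s

11.1 kg·m/s


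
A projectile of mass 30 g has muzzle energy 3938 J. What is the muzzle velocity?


v = sqrt(2*E/m) = sqrt(2*3938/0.03) = 512.4 m/s

512.4 m/s


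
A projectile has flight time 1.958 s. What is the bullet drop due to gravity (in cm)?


drop = 0.5*g*t^2 = 0.5*9.81*1.958^2 = 18.8046 m ≈ 1880 cm

1880 cm


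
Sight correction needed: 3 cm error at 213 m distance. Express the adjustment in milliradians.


1 mrad subtends 1 cm per 10 m of range, so adj = error_cm / (dist_m / 10) = 3 / (213/10) = 0.1408 mrad

0.1408 mrad


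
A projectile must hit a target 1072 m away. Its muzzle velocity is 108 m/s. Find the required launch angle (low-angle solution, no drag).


sin(2*theta) = R*g/v0^2 = 1072*9.81/108^2 = 0.901605, theta = arcsin(0.901605)/2 = 32.18°

32.18 degrees


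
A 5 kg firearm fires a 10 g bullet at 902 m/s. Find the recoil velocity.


v_recoil = m_p * v_p / m_gun = 0.01 * 902 / 5 = 1.804 m/s

1.804 m/s


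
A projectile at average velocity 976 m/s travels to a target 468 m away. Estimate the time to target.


t = d/v = 468/976 = 0.4795 s

0.4795 s


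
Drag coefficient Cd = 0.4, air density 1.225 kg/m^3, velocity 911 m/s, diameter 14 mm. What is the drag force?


A = pi*(d/2)^2 = pi*(14/2000)^2 = 1.53938e-04 m^2
Fd = 0.5*Cd*rho*A*v^2 = 0.5*0.4*1.225*1.53938e-04*911^2 = 31.3 N

31.3 N


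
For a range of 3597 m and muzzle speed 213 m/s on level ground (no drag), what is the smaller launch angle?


sin(2*theta) = R*g/v0^2 = 3597*9.81/213^2 = 0.777768, theta = arcsin(0.777768)/2 = 25.53°

25.53 degrees


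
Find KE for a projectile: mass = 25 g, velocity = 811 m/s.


E = 0.5*m*v^2 = 0.5*0.025*811^2 = 8222 J

8222 J


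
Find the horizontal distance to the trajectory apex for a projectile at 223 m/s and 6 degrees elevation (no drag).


R = v0^2*sin(2*theta)/g = 223^2*sin(2*6°)/9.81 = 1053.95 m
apex_dist = R/2 = 1053.95/2 = 527 m

527 m


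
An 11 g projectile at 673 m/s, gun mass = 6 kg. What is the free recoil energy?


v_r = m_p*v_p/m_gun = 0.011*673/6 = 1.23383 m/s, E_r = 0.5*m_gun*v_r^2 = 0.5*6*1.23383^2 = 4.567 J

4.567 J


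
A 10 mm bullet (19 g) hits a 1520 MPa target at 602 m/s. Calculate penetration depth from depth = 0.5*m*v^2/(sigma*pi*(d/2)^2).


A = pi*(d/2)^2 = pi*(10/2)^2 = 78.5398 mm^2
E = 0.5*m*v^2 = 0.5*0.019*602^2 = 3442.84 J
depth = E/(sigma*A) = 3442.84 J / (1520 MPa * 78.5398 mm^2) = 3442.84/(1520 * 78.5398) m = 0.0288392 m ≈ 28.84 mm

28.84 mm


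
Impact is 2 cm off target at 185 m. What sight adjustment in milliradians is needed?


1 mrad subtends 1 cm per 10 m of range, so adj = error_cm / (dist_m / 10) = 2 / (185/10) = 0.1081 mrad

0.1081 mrad


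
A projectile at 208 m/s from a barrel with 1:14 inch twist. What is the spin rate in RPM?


twist_m = 14*0.0254 = 0.3556 m
spin = v/twist = 208/0.3556 = 584.9269 rev/s
RPM = spin*60 = 584.9269*60 ≈ 35096 RPM

35096 RPM


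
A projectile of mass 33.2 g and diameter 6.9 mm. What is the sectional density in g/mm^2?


SD = m/d^2 = 33.2/6.9^2 = 0.6973 g/mm^2

0.6973 g/mm^2


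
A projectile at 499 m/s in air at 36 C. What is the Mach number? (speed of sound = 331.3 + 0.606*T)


a = 331.3 + 0.606*(36) = 353.116 m/s
M = v/a = 499/353.116 = 1.413

1.413


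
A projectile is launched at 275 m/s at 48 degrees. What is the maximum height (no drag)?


H = (v0*sin(theta))^2 / (2g) = (275*sin(48°))^2 / (2*9.81) = 2129 m

2129 m


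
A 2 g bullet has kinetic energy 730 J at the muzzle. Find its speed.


v = sqrt(2*E/m) = sqrt(2*730/0.002) = 854.4 m/s

854.4 m/s


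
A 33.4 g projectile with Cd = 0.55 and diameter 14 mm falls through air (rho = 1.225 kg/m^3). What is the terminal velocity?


A = pi*(d/2)^2 = pi*(14/2000)^2 = 1.53938e-04 m^2
vt = sqrt(2mg/(Cd*rho*A)) = sqrt(2*0.0334*9.81/(0.55 * 1.225 * 1.53938e-04)) = 79.49 m/s

79.49 m/s


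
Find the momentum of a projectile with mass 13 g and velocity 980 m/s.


p = m*v = 0.013*980 = 12.74 kg·m/s

12.74 kg·m/s


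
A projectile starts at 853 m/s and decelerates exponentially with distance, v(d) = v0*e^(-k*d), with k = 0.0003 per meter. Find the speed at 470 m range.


v = v0*exp(-k*d) = 853*exp(-0.0003*470) = 740.8 m/s

740.8 m/s


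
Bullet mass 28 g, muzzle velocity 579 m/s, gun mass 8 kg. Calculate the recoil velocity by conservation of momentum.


v_recoil = m_p * v_p / m_gun = 0.028 * 579 / 8 = 2.026 m/s

2.026 m/s


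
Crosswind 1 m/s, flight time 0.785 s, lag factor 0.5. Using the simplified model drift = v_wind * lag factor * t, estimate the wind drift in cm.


drift = v_wind * lag * t = 1 * 0.5 * 0.785 = 0.3925 m ≈ 39.25 cm

39.25 cm


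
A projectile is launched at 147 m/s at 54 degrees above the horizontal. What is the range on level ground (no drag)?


R = v0^2 * sin(2*theta) / g = 147^2 * sin(2*54°) / 9.81 = 2095 m

2095 m


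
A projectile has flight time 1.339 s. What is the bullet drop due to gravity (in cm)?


drop = 0.5*g*t^2 = 0.5*9.81*1.339^2 = 8.79428 m ≈ 879.4 cm

879.4 cm


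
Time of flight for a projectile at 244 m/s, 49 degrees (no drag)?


T = 2*v0*sin(theta)/g = 2*244*sin(49°)/9.81 = 37.54 s

37.54 s


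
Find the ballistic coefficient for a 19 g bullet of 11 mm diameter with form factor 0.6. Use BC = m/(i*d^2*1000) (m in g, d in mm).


BC = m/(i*d^2*1000) = 19/(0.6 * 11^2 * 1000) = 0.0002617

0.0002617


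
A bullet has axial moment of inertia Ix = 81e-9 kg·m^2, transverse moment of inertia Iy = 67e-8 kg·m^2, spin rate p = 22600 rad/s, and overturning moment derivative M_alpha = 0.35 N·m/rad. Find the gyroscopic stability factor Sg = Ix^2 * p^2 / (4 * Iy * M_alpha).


Sg = Ix^2 * p^2 / (4 * Iy * M_alpha) = (81e-9)^2 * 22600^2 / (4 * 67e-8 * 0.35) = 3.573

3.573


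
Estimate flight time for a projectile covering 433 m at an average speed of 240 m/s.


t = d/v = 433/240 = 1.804 s

1.804 s


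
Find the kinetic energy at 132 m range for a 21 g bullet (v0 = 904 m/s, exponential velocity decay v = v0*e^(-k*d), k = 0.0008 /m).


v = v0*exp(-k*d) = 904*exp(-0.0008*132) = 813.405 m/s
E = 0.5*m*v^2 = 0.5*0.021*813.405^2 = 6947 J

6947 J


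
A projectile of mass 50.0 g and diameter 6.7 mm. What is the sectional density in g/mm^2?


SD = m/d^2 = 50.0/6.7^2 = 1.114 g/mm^2

1.114 g/mm^2


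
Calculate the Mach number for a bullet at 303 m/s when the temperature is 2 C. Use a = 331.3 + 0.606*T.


a = 331.3 + 0.606*(2) = 332.512 m/s
M = v/a = 303/332.512 = 0.9112

0.9112


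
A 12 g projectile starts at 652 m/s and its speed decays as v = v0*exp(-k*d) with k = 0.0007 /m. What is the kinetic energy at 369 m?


v = v0*exp(-k*d) = 652*exp(-0.0007*369) = 503.581 m/s
E = 0.5*m*v^2 = 0.5*0.012*503.581^2 = 1522 J

1522 J


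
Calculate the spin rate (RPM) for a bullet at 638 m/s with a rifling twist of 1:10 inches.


twist_m = 10*0.0254 = 0.254 m
spin = v/twist = 638/0.254 = 2511.811 rev/s
RPM = spin*60 = 2511.811*60 ≈ 150709 RPM

150709 RPM


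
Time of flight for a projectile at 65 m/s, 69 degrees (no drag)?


T = 2*v0*sin(theta)/g = 2*65*sin(69°)/9.81 = 12.37 s

12.37 s


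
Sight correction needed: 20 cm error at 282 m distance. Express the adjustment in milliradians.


1 mrad subtends 1 cm per 10 m of range, so adj = error_cm / (dist_m / 10) = 20 / (282/10) = 0.7092 mrad

0.7092 mrad


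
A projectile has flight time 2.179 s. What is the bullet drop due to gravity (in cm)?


drop = 0.5*g*t^2 = 0.5*9.81*2.179^2 = 23.2891 m ≈ 2329 cm

2329 cm


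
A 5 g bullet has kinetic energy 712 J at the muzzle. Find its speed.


v = sqrt(2*E/m) = sqrt(2*712/0.005) = 533.7 m/s

533.7 m/s


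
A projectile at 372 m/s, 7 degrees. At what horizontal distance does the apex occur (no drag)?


R = v0^2*sin(2*theta)/g = 372^2*sin(2*7°)/9.81 = 3412.65 m
apex_dist = R/2 = 3412.65/2 = 1706 m

1706 m


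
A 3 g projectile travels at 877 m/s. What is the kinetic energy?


E = 0.5*m*v^2 = 0.5*0.003*877^2 = 1154 J

1154 J


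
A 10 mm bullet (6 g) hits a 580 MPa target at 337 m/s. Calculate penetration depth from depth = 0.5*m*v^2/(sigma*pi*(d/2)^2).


A = pi*(d/2)^2 = pi*(10/2)^2 = 78.5398 mm^2
E = 0.5*m*v^2 = 0.5*0.006*337^2 = 340.707 J
depth = E/(sigma*A) = 340.707 J / (580 MPa * 78.5398 mm^2) = 340.707/(580 * 78.5398) m = 0.00747934 m ≈ 7.479 mm

7.479 mm


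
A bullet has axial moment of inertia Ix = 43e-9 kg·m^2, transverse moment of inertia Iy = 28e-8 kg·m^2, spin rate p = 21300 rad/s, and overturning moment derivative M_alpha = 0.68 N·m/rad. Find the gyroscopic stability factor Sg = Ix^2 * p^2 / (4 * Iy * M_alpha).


Sg = Ix^2 * p^2 / (4 * Iy * M_alpha) = (43e-9)^2 * 21300^2 / (4 * 28e-8 * 0.68) = 1.101

1.101


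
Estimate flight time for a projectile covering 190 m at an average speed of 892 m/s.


t = d/v = 190/892 = 0.213 s

0.213 s


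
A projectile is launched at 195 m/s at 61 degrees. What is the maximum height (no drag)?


H = (v0*sin(theta))^2 / (2g) = (195*sin(61°))^2 / (2*9.81) = 1483 m

1483 m


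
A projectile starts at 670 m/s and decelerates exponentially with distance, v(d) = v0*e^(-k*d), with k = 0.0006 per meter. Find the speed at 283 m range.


v = v0*exp(-k*d) = 670*exp(-0.0006*283) = 565.4 m/s

565.4 m/s


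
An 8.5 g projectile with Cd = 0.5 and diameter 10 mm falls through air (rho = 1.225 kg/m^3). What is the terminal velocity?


A = pi*(d/2)^2 = pi*(10/2000)^2 = 7.85398e-05 m^2
vt = sqrt(2mg/(Cd*rho*A)) = sqrt(2*0.0085*9.81/(0.5 * 1.225 * 7.85398e-05)) = 58.88 m/s

58.88 m/s


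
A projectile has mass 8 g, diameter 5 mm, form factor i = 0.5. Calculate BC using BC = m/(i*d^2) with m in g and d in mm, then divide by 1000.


BC = m/(i*d^2*1000) = 8/(0.5 * 5^2 * 1000) = 0.00064

0.00064


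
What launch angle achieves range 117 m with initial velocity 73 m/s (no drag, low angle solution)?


sin(2*theta) = R*g/v0^2 = 117*9.81/73^2 = 0.215382, theta = arcsin(0.215382)/2 = 6.219°

6.219 degrees


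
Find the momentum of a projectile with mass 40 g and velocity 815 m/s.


p = m*v = 0.04*815 = 32.6 kg·m/s

32.6 kg·m/s


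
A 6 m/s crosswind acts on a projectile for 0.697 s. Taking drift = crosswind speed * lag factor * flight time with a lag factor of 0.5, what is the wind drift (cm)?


drift = v_wind * lag * t = 6 * 0.5 * 0.697 = 2.091 m ≈ 209.1 cm

209.1 cm


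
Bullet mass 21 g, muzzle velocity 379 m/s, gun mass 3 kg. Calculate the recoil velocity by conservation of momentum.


v_recoil = m_p * v_p / m_gun = 0.021 * 379 / 3 = 2.653 m/s

2.653 m/s


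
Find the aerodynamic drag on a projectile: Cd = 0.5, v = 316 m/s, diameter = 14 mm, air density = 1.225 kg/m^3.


A = pi*(d/2)^2 = pi*(14/2000)^2 = 1.53938e-04 m^2
Fd = 0.5*Cd*rho*A*v^2 = 0.5*0.5*1.225*1.53938e-04*316^2 = 4.708 N

4.708 N


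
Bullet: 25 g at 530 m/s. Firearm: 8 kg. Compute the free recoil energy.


v_r = m_p*v_p/m_gun = 0.025*530/8 = 1.65625 m/s, E_r = 0.5*m_gun*v_r^2 = 0.5*8*1.65625^2 = 10.97 J

10.97 J


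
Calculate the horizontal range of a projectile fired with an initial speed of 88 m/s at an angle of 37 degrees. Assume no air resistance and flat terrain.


R = v0^2 * sin(2*theta) / g = 88^2 * sin(2*37°) / 9.81 = 758.8 m

758.8 m


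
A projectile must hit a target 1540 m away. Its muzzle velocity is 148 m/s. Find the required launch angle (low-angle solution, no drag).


sin(2*theta) = R*g/v0^2 = 1540*9.81/148^2 = 0.68971, theta = arcsin(0.68971)/2 = 21.8°

21.8 degrees


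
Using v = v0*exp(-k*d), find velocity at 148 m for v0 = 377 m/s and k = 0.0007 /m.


v = v0*exp(-k*d) = 377*exp(-0.0007*148) = 339.9 m/s

339.9 m/s


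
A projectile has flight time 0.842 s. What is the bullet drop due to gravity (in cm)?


drop = 0.5*g*t^2 = 0.5*9.81*0.842^2 = 3.47747 m ≈ 347.7 cm

347.7 cm


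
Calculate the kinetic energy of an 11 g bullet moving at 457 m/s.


E = 0.5*m*v^2 = 0.5*0.011*457^2 = 1149 J

1149 J


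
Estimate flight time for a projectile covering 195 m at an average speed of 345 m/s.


t = d/v = 195/345 = 0.5652 s

0.5652 s


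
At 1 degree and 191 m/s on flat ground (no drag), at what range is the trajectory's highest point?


R = v0^2*sin(2*theta)/g = 191^2*sin(2*1°)/9.81 = 129.783 m
apex_dist = R/2 = 129.783/2 = 64.89 m

64.89 m


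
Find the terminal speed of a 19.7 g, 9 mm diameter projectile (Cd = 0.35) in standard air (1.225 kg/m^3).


A = pi*(d/2)^2 = pi*(9/2000)^2 = 6.36173e-05 m^2
vt = sqrt(2mg/(Cd*rho*A)) = sqrt(2*0.0197*9.81/(0.35 * 1.225 * 6.36173e-05)) = 119 m/s

119 m/s


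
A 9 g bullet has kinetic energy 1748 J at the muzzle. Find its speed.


v = sqrt(2*E/m) = sqrt(2*1748/0.009) = 623.3 m/s

623.3 m/s


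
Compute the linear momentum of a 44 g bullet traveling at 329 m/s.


p = m*v = 0.044*329 = 14.48 kg·m/s

14.48 kg·m/s


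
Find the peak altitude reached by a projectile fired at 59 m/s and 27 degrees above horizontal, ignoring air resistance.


H = (v0*sin(theta))^2 / (2g) = (59*sin(27°))^2 / (2*9.81) = 36.57 m

36.57 m


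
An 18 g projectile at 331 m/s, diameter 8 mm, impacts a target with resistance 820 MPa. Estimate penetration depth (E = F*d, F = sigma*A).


A = pi*(d/2)^2 = pi*(8/2)^2 = 50.2655 mm^2
E = 0.5*m*v^2 = 0.5*0.018*331^2 = 986.049 J
depth = E/(sigma*A) = 986.049 J / (820 MPa * 50.2655 mm^2) = 986.049/(820 * 50.2655) m = 0.023923 m ≈ 23.92 mm

23.92 mm


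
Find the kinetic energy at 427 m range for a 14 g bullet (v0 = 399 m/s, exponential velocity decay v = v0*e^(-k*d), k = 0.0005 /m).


v = v0*exp(-k*d) = 399*exp(-0.0005*427) = 322.293 m/s
E = 0.5*m*v^2 = 0.5*0.014*322.293^2 = 727.1 J

727.1 J


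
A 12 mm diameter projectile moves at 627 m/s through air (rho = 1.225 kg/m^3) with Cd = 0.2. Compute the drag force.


A = pi*(d/2)^2 = pi*(12/2000)^2 = 1.13097e-04 m^2
Fd = 0.5*Cd*rho*A*v^2 = 0.5*0.2*1.225*1.13097e-04*627^2 = 5.447 N

5.447 N


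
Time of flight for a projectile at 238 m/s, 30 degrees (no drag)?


T = 2*v0*sin(theta)/g = 2*238*sin(30°)/9.81 = 24.26 s

24.26 s


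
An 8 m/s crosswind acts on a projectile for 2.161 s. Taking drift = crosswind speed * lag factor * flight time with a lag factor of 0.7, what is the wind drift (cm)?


drift = v_wind * lag * t = 8 * 0.7 * 2.161 = 12.1016 m ≈ 1210 cm

1210 cm


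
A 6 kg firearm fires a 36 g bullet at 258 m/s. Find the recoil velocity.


v_recoil = m_p * v_p / m_gun = 0.036 * 258 / 6 = 1.548 m/s

1.548 m/s


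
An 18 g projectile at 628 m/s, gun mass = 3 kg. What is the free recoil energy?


v_r = m_p*v_p/m_gun = 0.018*628/3 = 3.768 m/s, E_r = 0.5*m_gun*v_r^2 = 0.5*3*3.768^2 = 21.3 J

21.3 J


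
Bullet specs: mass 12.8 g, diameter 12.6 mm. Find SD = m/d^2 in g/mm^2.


SD = m/d^2 = 12.8/12.6^2 = 0.08062 g/mm^2

0.08062 g/mm^2


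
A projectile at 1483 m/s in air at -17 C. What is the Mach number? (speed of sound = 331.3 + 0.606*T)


a = 331.3 + 0.606*(-17) = 320.998 m/s
M = v/a = 1483/320.998 = 4.62

4.62


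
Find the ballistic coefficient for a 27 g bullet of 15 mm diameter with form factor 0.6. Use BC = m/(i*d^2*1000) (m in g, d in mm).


BC = m/(i*d^2*1000) = 27/(0.6 * 15^2 * 1000) = 0.0002

0.0002


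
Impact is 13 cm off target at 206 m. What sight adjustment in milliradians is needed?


1 mrad subtends 1 cm per 10 m of range, so adj = error_cm / (dist_m / 10) = 13 / (206/10) = 0.6311 mrad

0.6311 mrad


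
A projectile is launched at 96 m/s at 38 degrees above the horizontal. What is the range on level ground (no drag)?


R = v0^2 * sin(2*theta) / g = 96^2 * sin(2*38°) / 9.81 = 911.5 m

911.5 m


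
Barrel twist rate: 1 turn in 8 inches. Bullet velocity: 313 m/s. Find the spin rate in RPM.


twist_m = 8*0.0254 = 0.2032 m
spin = v/twist = 313/0.2032 = 1540.354 rev/s
RPM = spin*60 = 1540.354*60 ≈ 92421 RPM

92421 RPM


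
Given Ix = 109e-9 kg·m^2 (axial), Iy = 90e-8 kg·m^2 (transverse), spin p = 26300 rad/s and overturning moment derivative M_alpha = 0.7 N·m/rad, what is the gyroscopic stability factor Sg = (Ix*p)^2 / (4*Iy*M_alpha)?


Sg = Ix^2 * p^2 / (4 * Iy * M_alpha) = (109e-9)^2 * 26300^2 / (4 * 90e-8 * 0.7) = 3.261

3.261


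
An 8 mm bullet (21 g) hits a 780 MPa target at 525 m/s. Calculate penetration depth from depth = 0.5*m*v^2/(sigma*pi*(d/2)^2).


A = pi*(d/2)^2 = pi*(8/2)^2 = 50.2655 mm^2
E = 0.5*m*v^2 = 0.5*0.021*525^2 = 2894.06 J
depth = E/(sigma*A) = 2894.06 J / (780 MPa * 50.2655 mm^2) = 2894.06/(780 * 50.2655) m = 0.0738148 m ≈ 73.81 mm

73.81 mm


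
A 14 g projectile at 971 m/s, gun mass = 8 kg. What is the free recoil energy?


v_r = m_p*v_p/m_gun = 0.014*971/8 = 1.69925 m/s, E_r = 0.5*m_gun*v_r^2 = 0.5*8*1.69925^2 = 11.55 J

11.55 J


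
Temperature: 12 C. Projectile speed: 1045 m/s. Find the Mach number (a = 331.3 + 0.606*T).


a = 331.3 + 0.606*(12) = 338.572 m/s
M = v/a = 1045/338.572 = 3.086

3.086


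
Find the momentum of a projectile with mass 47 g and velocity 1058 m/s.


p = m*v = 0.047*1058 = 49.73 kg·m/s

49.73 kg·m/s


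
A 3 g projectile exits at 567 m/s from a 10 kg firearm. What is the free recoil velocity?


v_recoil = m_p * v_p / m_gun = 0.003 * 567 / 10 = 0.1701 m/s

0.1701 m/s


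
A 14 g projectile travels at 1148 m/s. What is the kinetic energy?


E = 0.5*m*v^2 = 0.5*0.014*1148^2 = 9225 J

9225 J


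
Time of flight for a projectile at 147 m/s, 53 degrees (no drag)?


T = 2*v0*sin(theta)/g = 2*147*sin(53°)/9.81 = 23.93 s

23.93 s


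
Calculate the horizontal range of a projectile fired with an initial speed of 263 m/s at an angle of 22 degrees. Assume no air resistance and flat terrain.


R = v0^2 * sin(2*theta) / g = 263^2 * sin(2*22°) / 9.81 = 4898 m

4898 m


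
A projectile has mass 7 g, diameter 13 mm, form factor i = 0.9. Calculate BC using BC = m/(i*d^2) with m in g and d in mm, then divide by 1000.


BC = m/(i*d^2*1000) = 7/(0.9 * 13^2 * 1000) = 4.602e-05

4.602e-05


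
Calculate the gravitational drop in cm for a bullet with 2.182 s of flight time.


drop = 0.5*g*t^2 = 0.5*9.81*2.182^2 = 23.3533 m ≈ 2335 cm

2335 cm


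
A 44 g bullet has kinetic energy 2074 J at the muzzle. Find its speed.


v = sqrt(2*E/m) = sqrt(2*2074/0.044) = 307 m/s

307 m/s


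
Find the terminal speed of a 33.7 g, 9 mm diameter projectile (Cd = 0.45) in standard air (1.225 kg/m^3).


A = pi*(d/2)^2 = pi*(9/2000)^2 = 6.36173e-05 m^2
vt = sqrt(2mg/(Cd*rho*A)) = sqrt(2*0.0337*9.81/(0.45 * 1.225 * 6.36173e-05)) = 137.3 m/s

137.3 m/s


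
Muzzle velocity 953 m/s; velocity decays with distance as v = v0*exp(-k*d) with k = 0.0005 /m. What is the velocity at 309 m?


v = v0*exp(-k*d) = 953*exp(-0.0005*309) = 816.6 m/s

816.6 m/s


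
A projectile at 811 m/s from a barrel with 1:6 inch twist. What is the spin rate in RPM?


twist_m = 6*0.0254 = 0.1524 m
spin = v/twist = 811/0.1524 = 5321.522 rev/s
RPM = spin*60 = 5321.522*60 ≈ 319291 RPM

319291 RPM


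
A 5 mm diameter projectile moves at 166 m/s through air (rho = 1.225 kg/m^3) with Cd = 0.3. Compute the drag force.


A = pi*(d/2)^2 = pi*(5/2000)^2 = 1.96350e-05 m^2
Fd = 0.5*Cd*rho*A*v^2 = 0.5*0.3*1.225*1.96350e-05*166^2 = 0.09942 N

0.09942 N


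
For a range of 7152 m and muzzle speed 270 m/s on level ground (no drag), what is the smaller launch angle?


sin(2*theta) = R*g/v0^2 = 7152*9.81/270^2 = 0.96243, theta = arcsin(0.96243)/2 = 37.12°

37.12 degrees


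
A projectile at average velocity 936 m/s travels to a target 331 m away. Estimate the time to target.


t = d/v = 331/936 = 0.3536 s

0.3536 s


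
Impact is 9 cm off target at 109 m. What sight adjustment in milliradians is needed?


1 mrad subtends 1 cm per 10 m of range, so adj = error_cm / (dist_m / 10) = 9 / (109/10) = 0.8257 mrad

0.8257 mrad


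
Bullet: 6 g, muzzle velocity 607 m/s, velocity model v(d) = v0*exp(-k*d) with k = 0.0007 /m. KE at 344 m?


v = v0*exp(-k*d) = 607*exp(-0.0007*344) = 477.101 m/s
E = 0.5*m*v^2 = 0.5*0.006*477.101^2 = 682.9 J

682.9 J


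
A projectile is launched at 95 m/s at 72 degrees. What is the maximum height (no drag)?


H = (v0*sin(theta))^2 / (2g) = (95*sin(72°))^2 / (2*9.81) = 416.1 m

416.1 m


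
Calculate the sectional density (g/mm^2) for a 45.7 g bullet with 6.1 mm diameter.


SD = m/d^2 = 45.7/6.1^2 = 1.228 g/mm^2

1.228 g/mm^2


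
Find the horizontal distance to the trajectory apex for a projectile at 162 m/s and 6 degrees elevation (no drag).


R = v0^2*sin(2*theta)/g = 162^2*sin(2*6°)/9.81 = 556.211 m
apex_dist = R/2 = 556.211/2 = 278.1 m

278.1 m


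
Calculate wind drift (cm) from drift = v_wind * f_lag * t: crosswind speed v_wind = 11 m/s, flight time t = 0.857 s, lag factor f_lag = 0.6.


drift = v_wind * lag * t = 11 * 0.6 * 0.857 = 5.6562 m ≈ 565.6 cm

565.6 cm


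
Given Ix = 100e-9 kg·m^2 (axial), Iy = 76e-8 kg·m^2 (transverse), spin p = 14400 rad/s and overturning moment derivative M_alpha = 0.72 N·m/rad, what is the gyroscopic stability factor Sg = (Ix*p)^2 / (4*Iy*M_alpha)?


Sg = Ix^2 * p^2 / (4 * Iy * M_alpha) = (100e-9)^2 * 14400^2 / (4 * 76e-8 * 0.72) = 0.9474

0.9474


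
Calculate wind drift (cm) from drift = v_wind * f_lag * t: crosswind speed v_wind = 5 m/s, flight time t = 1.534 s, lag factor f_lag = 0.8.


drift = v_wind * lag * t = 5 * 0.8 * 1.534 = 6.136 m ≈ 613.6 cm

613.6 cm


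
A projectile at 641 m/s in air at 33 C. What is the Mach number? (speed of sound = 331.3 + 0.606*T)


a = 331.3 + 0.606*(33) = 351.298 m/s
M = v/a = 641/351.298 = 1.825

1.825


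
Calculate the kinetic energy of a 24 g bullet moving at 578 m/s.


E = 0.5*m*v^2 = 0.5*0.024*578^2 = 4009 J

4009 J


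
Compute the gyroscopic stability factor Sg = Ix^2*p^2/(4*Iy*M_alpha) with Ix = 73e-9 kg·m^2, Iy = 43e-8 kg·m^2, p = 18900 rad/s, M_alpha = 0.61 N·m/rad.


Sg = Ix^2 * p^2 / (4 * Iy * M_alpha) = (73e-9)^2 * 18900^2 / (4 * 43e-8 * 0.61) = 1.814

1.814


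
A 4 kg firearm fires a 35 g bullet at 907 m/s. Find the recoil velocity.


v_recoil = m_p * v_p / m_gun = 0.035 * 907 / 4 = 7.936 m/s

7.936 m/s


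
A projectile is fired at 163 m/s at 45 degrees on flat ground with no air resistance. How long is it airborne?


T = 2*v0*sin(theta)/g = 2*163*sin(45°)/9.81 = 23.5 s

23.5 s


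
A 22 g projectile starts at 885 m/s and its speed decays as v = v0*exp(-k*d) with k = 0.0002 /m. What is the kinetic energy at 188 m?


v = v0*exp(-k*d) = 885*exp(-0.0002*188) = 852.342 m/s
E = 0.5*m*v^2 = 0.5*0.022*852.342^2 = 7991 J

7991 J


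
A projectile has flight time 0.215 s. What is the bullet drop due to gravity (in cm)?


drop = 0.5*g*t^2 = 0.5*9.81*0.215^2 = 0.226734 m ≈ 22.67 cm

22.67 cm


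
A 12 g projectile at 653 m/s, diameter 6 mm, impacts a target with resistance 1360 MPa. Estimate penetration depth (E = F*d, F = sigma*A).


A = pi*(d/2)^2 = pi*(6/2)^2 = 28.2743 mm^2
E = 0.5*m*v^2 = 0.5*0.012*653^2 = 2558.45 J
depth = E/(sigma*A) = 2558.45 J / (1360 MPa * 28.2743 mm^2) = 2558.45/(1360 * 28.2743) m = 0.0665344 m ≈ 66.53 mm

66.53 mm


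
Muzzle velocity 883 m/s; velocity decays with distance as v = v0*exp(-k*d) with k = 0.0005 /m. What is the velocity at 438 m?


v = v0*exp(-k*d) = 883*exp(-0.0005*438) = 709.3 m/s

709.3 m/s


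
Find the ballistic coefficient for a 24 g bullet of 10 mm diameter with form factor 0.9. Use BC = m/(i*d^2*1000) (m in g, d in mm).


BC = m/(i*d^2*1000) = 24/(0.9 * 10^2 * 1000) = 0.0002667

0.0002667


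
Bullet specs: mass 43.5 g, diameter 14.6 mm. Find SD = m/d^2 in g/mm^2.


SD = m/d^2 = 43.5/14.6^2 = 0.2041 g/mm^2

0.2041 g/mm^2


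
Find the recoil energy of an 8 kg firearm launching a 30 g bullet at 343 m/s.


v_r = m_p*v_p/m_gun = 0.03*343/8 = 1.28625 m/s, E_r = 0.5*m_gun*v_r^2 = 0.5*8*1.28625^2 = 6.618 J

6.618 J


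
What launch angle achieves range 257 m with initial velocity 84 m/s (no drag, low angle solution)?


sin(2*theta) = R*g/v0^2 = 257*9.81/84^2 = 0.357309, theta = arcsin(0.357309)/2 = 10.47°

10.47 degrees


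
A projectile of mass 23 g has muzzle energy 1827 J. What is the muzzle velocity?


v = sqrt(2*E/m) = sqrt(2*1827/0.023) = 398.6 m/s

398.6 m/s


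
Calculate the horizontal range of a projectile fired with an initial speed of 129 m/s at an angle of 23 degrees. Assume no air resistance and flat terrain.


R = v0^2 * sin(2*theta) / g = 129^2 * sin(2*23°) / 9.81 = 1220 m

1220 m


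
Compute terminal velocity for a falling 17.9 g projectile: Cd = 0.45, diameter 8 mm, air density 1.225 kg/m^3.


A = pi*(d/2)^2 = pi*(8/2000)^2 = 5.02655e-05 m^2
vt = sqrt(2mg/(Cd*rho*A)) = sqrt(2*0.0179*9.81/(0.45 * 1.225 * 5.02655e-05)) = 112.6 m/s

112.6 m/s


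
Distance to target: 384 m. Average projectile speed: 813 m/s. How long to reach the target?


t = d/v = 384/813 = 0.4723 s

0.4723 s


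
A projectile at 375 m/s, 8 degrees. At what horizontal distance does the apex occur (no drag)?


R = v0^2*sin(2*theta)/g = 375^2*sin(2*8°)/9.81 = 3951.22 m
apex_dist = R/2 = 3951.22/2 = 1976 m

1976 m


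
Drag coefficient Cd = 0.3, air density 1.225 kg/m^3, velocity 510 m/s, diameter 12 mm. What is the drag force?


A = pi*(d/2)^2 = pi*(12/2000)^2 = 1.13097e-04 m^2
Fd = 0.5*Cd*rho*A*v^2 = 0.5*0.3*1.225*1.13097e-04*510^2 = 5.405 N

5.405 N


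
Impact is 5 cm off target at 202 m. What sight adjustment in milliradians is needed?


1 mrad subtends 1 cm per 10 m of range, so adj = error_cm / (dist_m / 10) = 5 / (202/10) = 0.2475 mrad

0.2475 mrad


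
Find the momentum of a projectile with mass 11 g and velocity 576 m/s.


p = m*v = 0.011*576 = 6.336 kg·m/s

6.336 kg·m/s


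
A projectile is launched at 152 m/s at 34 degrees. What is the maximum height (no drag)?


H = (v0*sin(theta))^2 / (2g) = (152*sin(34°))^2 / (2*9.81) = 368.2 m

368.2 m


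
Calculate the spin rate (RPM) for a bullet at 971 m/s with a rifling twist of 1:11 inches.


twist_m = 11*0.0254 = 0.2794 m
spin = v/twist = 971/0.2794 = 3475.304 rev/s
RPM = spin*60 = 3475.304*60 ≈ 208518 RPM

208518 RPM


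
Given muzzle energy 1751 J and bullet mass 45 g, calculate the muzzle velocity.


v = sqrt(2*E/m) = sqrt(2*1751/0.045) = 279 m/s

279 m/s


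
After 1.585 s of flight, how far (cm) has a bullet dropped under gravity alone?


drop = 0.5*g*t^2 = 0.5*9.81*1.585^2 = 12.3225 m ≈ 1232 cm

1232 cm


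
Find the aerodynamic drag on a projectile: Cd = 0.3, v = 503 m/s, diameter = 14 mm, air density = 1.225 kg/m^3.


A = pi*(d/2)^2 = pi*(14/2000)^2 = 1.53938e-04 m^2
Fd = 0.5*Cd*rho*A*v^2 = 0.5*0.3*1.225*1.53938e-04*503^2 = 7.157 N

7.157 N


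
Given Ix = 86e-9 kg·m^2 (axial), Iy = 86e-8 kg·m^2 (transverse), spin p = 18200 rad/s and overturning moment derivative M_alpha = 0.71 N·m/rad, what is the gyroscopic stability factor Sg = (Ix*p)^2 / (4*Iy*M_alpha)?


Sg = Ix^2 * p^2 / (4 * Iy * M_alpha) = (86e-9)^2 * 18200^2 / (4 * 86e-8 * 0.71) = 1.003

1.003


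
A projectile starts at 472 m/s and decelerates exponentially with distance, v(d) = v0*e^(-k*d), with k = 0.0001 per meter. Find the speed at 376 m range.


v = v0*exp(-k*d) = 472*exp(-0.0001*376) = 454.6 m/s

454.6 m/s


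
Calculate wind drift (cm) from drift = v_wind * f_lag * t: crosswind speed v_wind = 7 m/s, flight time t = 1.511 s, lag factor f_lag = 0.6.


drift = v_wind * lag * t = 7 * 0.6 * 1.511 = 6.3462 m ≈ 634.6 cm

634.6 cm


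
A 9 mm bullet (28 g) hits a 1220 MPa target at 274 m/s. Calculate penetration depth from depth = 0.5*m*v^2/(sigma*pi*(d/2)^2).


A = pi*(d/2)^2 = pi*(9/2)^2 = 63.6173 mm^2
E = 0.5*m*v^2 = 0.5*0.028*274^2 = 1051.06 J
depth = E/(sigma*A) = 1051.06 J / (1220 MPa * 63.6173 mm^2) = 1051.06/(1220 * 63.6173) m = 0.0135424 m ≈ 13.54 mm

13.54 mm


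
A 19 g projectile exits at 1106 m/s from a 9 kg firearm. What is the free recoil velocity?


v_recoil = m_p * v_p / m_gun = 0.019 * 1106 / 9 = 2.335 m/s

2.335 m/s


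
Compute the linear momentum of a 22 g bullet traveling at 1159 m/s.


p = m*v = 0.022*1159 = 25.5 kg·m/s

25.5 kg·m/s


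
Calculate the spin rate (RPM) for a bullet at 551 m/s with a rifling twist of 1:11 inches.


twist_m = 11*0.0254 = 0.2794 m
spin = v/twist = 551/0.2794 = 1972.083 rev/s
RPM = spin*60 = 1972.083*60 ≈ 118325 RPM

118325 RPM


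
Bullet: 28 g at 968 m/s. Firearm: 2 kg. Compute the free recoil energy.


v_r = m_p*v_p/m_gun = 0.028*968/2 = 13.552 m/s, E_r = 0.5*m_gun*v_r^2 = 0.5*2*13.552^2 = 183.7 J

183.7 J


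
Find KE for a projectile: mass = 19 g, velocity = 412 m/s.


E = 0.5*m*v^2 = 0.5*0.019*412^2 = 1613 J

1613 J


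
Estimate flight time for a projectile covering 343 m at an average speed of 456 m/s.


t = d/v = 343/456 = 0.7522 s

0.7522 s


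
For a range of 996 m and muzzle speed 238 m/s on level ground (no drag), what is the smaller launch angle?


sin(2*theta) = R*g/v0^2 = 996*9.81/238^2 = 0.172494, theta = arcsin(0.172494)/2 = 4.966°

4.966 degrees


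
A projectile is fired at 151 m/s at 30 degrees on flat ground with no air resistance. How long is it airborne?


T = 2*v0*sin(theta)/g = 2*151*sin(30°)/9.81 = 15.39 s

15.39 s


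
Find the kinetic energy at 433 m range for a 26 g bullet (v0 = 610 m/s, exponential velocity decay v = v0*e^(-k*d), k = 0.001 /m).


v = v0*exp(-k*d) = 610*exp(-0.001*433) = 395.622 m/s
E = 0.5*m*v^2 = 0.5*0.026*395.622^2 = 2035 J

2035 J


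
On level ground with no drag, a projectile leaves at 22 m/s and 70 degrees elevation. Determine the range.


R = v0^2 * sin(2*theta) / g = 22^2 * sin(2*70°) / 9.81 = 31.71 m

31.71 m


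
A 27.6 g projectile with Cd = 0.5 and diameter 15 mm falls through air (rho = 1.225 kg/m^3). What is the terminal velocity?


A = pi*(d/2)^2 = pi*(15/2000)^2 = 1.76715e-04 m^2
vt = sqrt(2mg/(Cd*rho*A)) = sqrt(2*0.0276*9.81/(0.5 * 1.225 * 1.76715e-04)) = 70.73 m/s

70.73 m/s


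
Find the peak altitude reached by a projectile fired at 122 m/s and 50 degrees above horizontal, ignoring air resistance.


H = (v0*sin(theta))^2 / (2g) = (122*sin(50°))^2 / (2*9.81) = 445.2 m

445.2 m


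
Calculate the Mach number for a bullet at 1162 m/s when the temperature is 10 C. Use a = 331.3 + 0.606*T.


a = 331.3 + 0.606*(10) = 337.36 m/s
M = v/a = 1162/337.36 = 3.444

3.444


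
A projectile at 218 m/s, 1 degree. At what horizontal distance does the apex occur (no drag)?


R = v0^2*sin(2*theta)/g = 218^2*sin(2*1°)/9.81 = 169.069 m
apex_dist = R/2 = 169.069/2 = 84.53 m

84.53 m


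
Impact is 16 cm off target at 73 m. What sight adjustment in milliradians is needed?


1 mrad subtends 1 cm per 10 m of range, so adj = error_cm / (dist_m / 10) = 16 / (73/10) = 2.192 mrad

2.192 mrad


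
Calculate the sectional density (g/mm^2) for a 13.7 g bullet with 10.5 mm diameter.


SD = m/d^2 = 13.7/10.5^2 = 0.1243 g/mm^2

0.1243 g/mm^2


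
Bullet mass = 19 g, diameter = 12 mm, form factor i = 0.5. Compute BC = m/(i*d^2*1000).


BC = m/(i*d^2*1000) = 19/(0.5 * 12^2 * 1000) = 0.0002639

0.0002639


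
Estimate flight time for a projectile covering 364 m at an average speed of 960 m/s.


t = d/v = 364/960 = 0.3792 s

0.3792 s


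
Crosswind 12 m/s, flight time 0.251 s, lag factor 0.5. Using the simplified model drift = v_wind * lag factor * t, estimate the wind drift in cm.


drift = v_wind * lag * t = 12 * 0.5 * 0.251 = 1.506 m ≈ 150.6 cm

150.6 cm


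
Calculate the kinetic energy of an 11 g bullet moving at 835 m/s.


E = 0.5*m*v^2 = 0.5*0.011*835^2 = 3835 J

3835 J


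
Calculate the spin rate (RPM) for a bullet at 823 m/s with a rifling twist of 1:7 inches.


twist_m = 7*0.0254 = 0.1778 m
spin = v/twist = 823/0.1778 = 4628.796 rev/s
RPM = spin*60 = 4628.796*60 ≈ 277728 RPM

277728 RPM


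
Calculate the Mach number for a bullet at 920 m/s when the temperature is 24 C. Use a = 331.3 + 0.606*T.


a = 331.3 + 0.606*(24) = 345.844 m/s
M = v/a = 920/345.844 = 2.66

2.66


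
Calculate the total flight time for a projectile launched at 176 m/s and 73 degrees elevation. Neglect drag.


T = 2*v0*sin(theta)/g = 2*176*sin(73°)/9.81 = 34.31 s

34.31 s


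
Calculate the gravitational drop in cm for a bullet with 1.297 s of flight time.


drop = 0.5*g*t^2 = 0.5*9.81*1.297^2 = 8.25124 m ≈ 825.1 cm

825.1 cm


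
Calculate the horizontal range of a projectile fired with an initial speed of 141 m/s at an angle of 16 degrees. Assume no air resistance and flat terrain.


R = v0^2 * sin(2*theta) / g = 141^2 * sin(2*16°) / 9.81 = 1074 m

1074 m


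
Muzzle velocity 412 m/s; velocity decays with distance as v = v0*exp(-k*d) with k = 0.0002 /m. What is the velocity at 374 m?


v = v0*exp(-k*d) = 412*exp(-0.0002*374) = 382.3 m/s

382.3 m/s


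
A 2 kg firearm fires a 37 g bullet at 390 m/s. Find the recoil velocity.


v_recoil = m_p * v_p / m_gun = 0.037 * 390 / 2 = 7.215 m/s

7.215 m/s


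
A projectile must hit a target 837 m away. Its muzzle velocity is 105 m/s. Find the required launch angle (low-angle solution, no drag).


sin(2*theta) = R*g/v0^2 = 837*9.81/105^2 = 0.744759, theta = arcsin(0.744759)/2 = 24.07°

24.07 degrees


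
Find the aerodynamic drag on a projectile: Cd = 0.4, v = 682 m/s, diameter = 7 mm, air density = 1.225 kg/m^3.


A = pi*(d/2)^2 = pi*(7/2000)^2 = 3.84845e-05 m^2
Fd = 0.5*Cd*rho*A*v^2 = 0.5*0.4*1.225*3.84845e-05*682^2 = 4.386 N

4.386 N


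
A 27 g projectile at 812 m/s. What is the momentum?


p = m*v = 0.027*812 = 21.92 kg·m/s

21.92 kg·m/s


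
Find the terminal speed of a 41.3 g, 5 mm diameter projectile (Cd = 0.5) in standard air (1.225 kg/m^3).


A = pi*(d/2)^2 = pi*(5/2000)^2 = 1.96350e-05 m^2
vt = sqrt(2mg/(Cd*rho*A)) = sqrt(2*0.0413*9.81/(0.5 * 1.225 * 1.96350e-05)) = 259.6 m/s

259.6 m/s


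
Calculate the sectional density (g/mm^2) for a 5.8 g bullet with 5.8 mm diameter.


SD = m/d^2 = 5.8/5.8^2 = 0.1724 g/mm^2

0.1724 g/mm^2


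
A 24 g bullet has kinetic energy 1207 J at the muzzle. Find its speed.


v = sqrt(2*E/m) = sqrt(2*1207/0.024) = 317.1 m/s

317.1 m/s


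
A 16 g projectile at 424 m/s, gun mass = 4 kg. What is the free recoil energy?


v_r = m_p*v_p/m_gun = 0.016*424/4 = 1.696 m/s, E_r = 0.5*m_gun*v_r^2 = 0.5*4*1.696^2 = 5.753 J

5.753 J


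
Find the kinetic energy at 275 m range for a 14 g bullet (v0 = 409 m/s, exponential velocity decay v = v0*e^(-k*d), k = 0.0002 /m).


v = v0*exp(-k*d) = 409*exp(-0.0002*275) = 387.112 m/s
E = 0.5*m*v^2 = 0.5*0.014*387.112^2 = 1049 J

1049 J
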